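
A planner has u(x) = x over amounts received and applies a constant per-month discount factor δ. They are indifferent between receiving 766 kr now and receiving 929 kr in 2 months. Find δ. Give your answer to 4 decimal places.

The payoff in 2 months is discounted by δ^2, so u(766) = δ^2·u(929) and δ^2 = u(766)/u(929).
With u(x) = x: δ^2 = 766/929 = 0.82454.
Hence δ = (0.82454)^(1/2) = 0.908043.

δ ≈ 0.9080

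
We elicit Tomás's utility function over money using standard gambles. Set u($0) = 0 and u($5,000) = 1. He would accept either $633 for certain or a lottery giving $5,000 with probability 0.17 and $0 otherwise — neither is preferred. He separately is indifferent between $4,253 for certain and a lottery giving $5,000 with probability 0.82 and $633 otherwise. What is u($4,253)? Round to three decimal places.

First, u($633) = 0.17·u($5,000) + 0.83·u($0) = 0.17.
Then u($4,253) = 0.82·u($5,000) + 0.18·u($633) = 0.82·1.00 + 0.18·0.17 = 0.8506.

0.851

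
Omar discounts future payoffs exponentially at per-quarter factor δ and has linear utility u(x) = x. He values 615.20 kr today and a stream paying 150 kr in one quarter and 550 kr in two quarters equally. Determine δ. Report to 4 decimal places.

δ ≈ 0.9300

The stream is worth 150δ + 550δ² today, so 150δ + 550δ² = 615.20.
Rearranged: 550δ² + 150δ − 615.20 = 0.
The positive root is δ = [−150 + √(150² + 4·550·615.20)] / (2·550) = (−150 + 1173.005)/1100 ≈ 0.9300.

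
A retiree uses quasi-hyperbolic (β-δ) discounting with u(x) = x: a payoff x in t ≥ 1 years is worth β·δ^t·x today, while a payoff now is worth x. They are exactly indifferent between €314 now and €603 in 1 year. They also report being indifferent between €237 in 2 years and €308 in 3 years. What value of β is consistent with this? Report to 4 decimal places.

The second indifference involves only future payoffs, so β cancels: β·δ^2·237 = β·δ^3·308, giving δ = 237/308 = 0.76948.
The first indifference: 314 = β·δ·603, so β = 314/(δ·603) = 314/(0.76948·603) ≈ 0.6767.

β ≈ 0.6767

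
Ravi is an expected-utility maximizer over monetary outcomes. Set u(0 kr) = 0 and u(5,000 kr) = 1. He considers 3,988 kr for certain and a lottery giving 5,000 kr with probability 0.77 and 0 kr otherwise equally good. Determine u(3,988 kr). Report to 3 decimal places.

The indifference gives u(3,988 kr) = 0.77·u(5,000 kr) + 0.23·u(0 kr) = 0.77·1 + 0.23·0 = 0.77.

0.770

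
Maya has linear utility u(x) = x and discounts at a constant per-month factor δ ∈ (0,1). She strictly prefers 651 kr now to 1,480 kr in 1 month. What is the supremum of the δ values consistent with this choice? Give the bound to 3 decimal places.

δ < 0.440

The preference means 651 > δ·1480.
So δ < 651/1480 = 0.43986.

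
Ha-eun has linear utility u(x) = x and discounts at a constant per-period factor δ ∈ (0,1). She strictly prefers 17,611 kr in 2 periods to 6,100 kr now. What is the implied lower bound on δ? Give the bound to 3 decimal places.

Comparing present values: 6100 < δ^2·17611.
Dividing by 17611: δ^2 > 0.34637. Both sides are positive, so the square root keeps the direction.
δ > (6100/17611)^(1/2) ≈ 0.589.

δ > 0.589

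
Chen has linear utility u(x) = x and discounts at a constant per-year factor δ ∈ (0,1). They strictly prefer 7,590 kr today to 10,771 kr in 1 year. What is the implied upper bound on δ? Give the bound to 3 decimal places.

The preference means 7590 > δ·10771.
So δ < 7590/10771 = 0.70467.

δ < 0.705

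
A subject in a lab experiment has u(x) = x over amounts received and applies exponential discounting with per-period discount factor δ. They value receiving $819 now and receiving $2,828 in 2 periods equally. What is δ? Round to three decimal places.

δ ≈ 0.538

Indifference means u(819) = δ^2 · u(2828), so δ^2 = u(819)/u(2828).
With u(x) = x: δ^2 = 819/2828 = 0.28960.
Hence δ = (0.28960)^(1/2) = 0.53815.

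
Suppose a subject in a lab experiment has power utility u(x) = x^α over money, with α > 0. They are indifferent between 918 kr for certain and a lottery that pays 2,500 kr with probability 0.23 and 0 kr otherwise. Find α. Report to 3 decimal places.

EU(lottery) = 0.23·2500^α + 0.77·0 = 0.23·2500^α.
Indifference: 918^α = 0.23·2500^α, so (918/2500)^α = 0.23.
Taking logs: α·ln(918/2500) = ln(0.23), so α = -1.469676 / -1.001849 ≈ 1.467.

α ≈ 1.467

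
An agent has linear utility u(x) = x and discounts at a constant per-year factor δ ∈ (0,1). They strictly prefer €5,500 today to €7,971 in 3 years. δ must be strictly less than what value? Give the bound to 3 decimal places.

The preference means 5500 > δ^3·7971.
Dividing by 7971: δ^3 < 0.69000. Both sides are positive, so the cube root keeps the direction.
δ < 0.69000^(1/3) = 0.884.

δ < 0.884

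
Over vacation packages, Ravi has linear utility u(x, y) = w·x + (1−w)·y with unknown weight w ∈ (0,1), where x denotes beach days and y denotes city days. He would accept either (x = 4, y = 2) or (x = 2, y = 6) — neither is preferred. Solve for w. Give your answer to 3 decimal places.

w = 0.667

Indifference: w·4 + (1−w)·2 = w·2 + (1−w)·6.
Collecting terms: w·2 = (1−w)·4.
Hence w = 4/(2+4) = 4/6 = 0.667.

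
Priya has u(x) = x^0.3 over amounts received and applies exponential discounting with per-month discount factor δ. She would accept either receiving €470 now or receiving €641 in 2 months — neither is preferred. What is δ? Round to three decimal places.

The payoff in 2 months is discounted by δ^2, so u(470) = δ^2·u(641) and δ^2 = u(470)/u(641).
Since u(x) = x^0.3, δ^2 = (470/641)^0.3 = 0.73323^0.3 = 0.91111.
Hence δ = (0.91111)^(1/2) = 0.95452.

δ ≈ 0.955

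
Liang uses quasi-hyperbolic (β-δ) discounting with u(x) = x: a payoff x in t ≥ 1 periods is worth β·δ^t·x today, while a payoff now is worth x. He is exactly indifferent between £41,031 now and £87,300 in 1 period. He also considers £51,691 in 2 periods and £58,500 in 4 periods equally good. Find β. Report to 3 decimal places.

The second indifference involves only future payoffs, so β cancels: β·δ^2·51691 = β·δ^4·58500, giving δ^2 = 51691/58500 = 0.88361, so δ = 0.94000.
Now use the now-vs-future pair: 41031 = β·δ·87300 gives β = 41031/(0.94000·87300) ≈ 0.500.

β ≈ 0.500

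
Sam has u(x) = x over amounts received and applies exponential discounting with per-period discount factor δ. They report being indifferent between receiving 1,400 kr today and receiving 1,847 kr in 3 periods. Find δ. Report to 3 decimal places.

Indifference means u(1400) = δ^3 · u(1847), so δ^3 = u(1400)/u(1847).
With u(x) = x: δ^3 = 1400/1847 = 0.75799.
So δ = 0.75799^(1/3) ≈ 0.912.

δ ≈ 0.912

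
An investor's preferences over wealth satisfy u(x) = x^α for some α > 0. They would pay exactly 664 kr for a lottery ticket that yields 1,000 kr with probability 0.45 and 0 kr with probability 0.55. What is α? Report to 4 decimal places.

α ≈ 1.9501

EU(lottery) = 0.45·1000^α + 0.55·0 = 0.45·1000^α.
Indifference: 664^α = 0.45·1000^α, so (664/1000)^α = 0.45.
Taking logs: α·ln(664/1000) = ln(0.45), so α = -0.7985077 / -0.4094731 ≈ 1.9501.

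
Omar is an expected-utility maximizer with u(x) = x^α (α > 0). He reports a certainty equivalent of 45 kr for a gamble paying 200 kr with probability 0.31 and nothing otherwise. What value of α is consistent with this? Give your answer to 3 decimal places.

α ≈ 0.785

Since u(0) = 0, the lottery's EU is 0.31·200^α.
Equating: 45^α = 0.31·200^α, i.e. 0.2250^α = 0.31.
Taking logs: α·ln(45/200) = ln(0.31), so α = -1.171183 / -1.491655 ≈ 0.785.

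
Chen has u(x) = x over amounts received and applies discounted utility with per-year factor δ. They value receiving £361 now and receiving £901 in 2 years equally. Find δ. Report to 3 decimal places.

Indifference means u(361) = δ^2 · u(901), so δ^2 = u(361)/u(901).
With u(x) = x: δ^2 = 361/901 = 0.40067.
So δ = 0.40067^(1/2) ≈ 0.633.

δ ≈ 0.633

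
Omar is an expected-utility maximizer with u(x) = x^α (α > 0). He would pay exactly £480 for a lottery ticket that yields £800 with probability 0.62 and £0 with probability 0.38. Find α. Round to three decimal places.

EU(lottery) = 0.62·800^α + 0.38·0 = 0.62·800^α.
Equating: 480^α = 0.62·800^α, i.e. 0.6000^α = 0.62.
Take logs: α = ln 0.62 / ln(480/800) ≈ 0.93581.

α ≈ 0.936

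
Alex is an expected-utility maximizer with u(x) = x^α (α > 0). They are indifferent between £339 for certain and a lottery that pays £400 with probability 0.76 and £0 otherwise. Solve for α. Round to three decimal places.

α ≈ 1.659

EU(lottery) = 0.76·400^α + 0.24·0 = 0.76·400^α.
Indifference: 339^α = 0.76·400^α, so (339/400)^α = 0.76.
α = ln(0.76) / ln(339/400) = -0.274437/-0.165464 ≈ 1.659.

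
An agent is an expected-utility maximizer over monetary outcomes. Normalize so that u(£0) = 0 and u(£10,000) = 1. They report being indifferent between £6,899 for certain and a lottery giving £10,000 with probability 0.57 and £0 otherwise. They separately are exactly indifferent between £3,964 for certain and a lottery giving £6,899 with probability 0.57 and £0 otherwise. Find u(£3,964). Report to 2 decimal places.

0.32

From the first indifference, u(£6,899) = 0.57·u(£10,000) + 0.43·u(£0) = 0.57·1 + 0.43·0 = 0.57.
Then u(£3,964) = 0.57·u(£6,899) + 0.43·u(£0) = 0.57·0.57 + 0.43·0.00 = 0.3249.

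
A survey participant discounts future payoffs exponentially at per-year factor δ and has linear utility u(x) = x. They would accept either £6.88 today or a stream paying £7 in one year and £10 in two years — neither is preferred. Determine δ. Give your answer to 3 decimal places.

δ ≈ 0.550

Present value of the stream is 7·δ + 10·δ². Indifference gives 7δ + 10δ² = 6.88.
That is, 10δ² + 7δ − 6.88 = 0, a quadratic in δ.
The positive root is δ = [−7 + √(7² + 4·10·6.88)] / (2·10) = (−7 + 18.006)/20 ≈ 0.550.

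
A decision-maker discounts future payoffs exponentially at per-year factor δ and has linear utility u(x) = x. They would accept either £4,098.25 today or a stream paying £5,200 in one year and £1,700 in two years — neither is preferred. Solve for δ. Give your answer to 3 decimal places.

δ ≈ 0.650

Equating present values: 4098.25 = 5200δ + 1700δ².
Rearranged: 1700δ² + 5200δ − 4098.25 = 0.
The positive root is δ = [−5200 + √(5200² + 4·1700·4098.25)] / (2·1700) = (−5200 + 7410.000)/3400 ≈ 0.650.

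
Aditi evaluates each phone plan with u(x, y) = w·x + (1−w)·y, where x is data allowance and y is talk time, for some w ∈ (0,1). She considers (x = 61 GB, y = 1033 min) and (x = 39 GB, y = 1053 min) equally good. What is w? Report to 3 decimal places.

Indifference: w·61 + (1−w)·1033 = w·39 + (1−w)·1053.
Collecting terms: w·22 = (1−w)·20.
Hence w = 20/(22+20) = 20/42 = 0.476.

w = 0.476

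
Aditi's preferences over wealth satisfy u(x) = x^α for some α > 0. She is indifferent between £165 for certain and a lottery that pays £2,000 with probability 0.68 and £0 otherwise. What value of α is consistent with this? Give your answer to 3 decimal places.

α ≈ 0.155

EU(lottery) = 0.68·2000^α + 0.32·0 = 0.68·2000^α.
Equating: 165^α = 0.68·2000^α, i.e. 0.0825^α = 0.68.
Take logs: α = ln 0.68 / ln(165/2000) ≈ 0.15458.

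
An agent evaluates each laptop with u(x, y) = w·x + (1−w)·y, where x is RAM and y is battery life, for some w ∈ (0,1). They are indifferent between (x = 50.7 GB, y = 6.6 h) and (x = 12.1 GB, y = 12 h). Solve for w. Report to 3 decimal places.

w = 0.123

Equating utilities: w·50.7 + (1−w)·6.6 = w·12.1 + (1−w)·12.
Rearranging, 38.6·w − 5.4·(1−w) = 0.
So w/(1−w) = 5.4/38.6 = 0.1399, giving w = 5.4/(38.6+5.4) = 0.123.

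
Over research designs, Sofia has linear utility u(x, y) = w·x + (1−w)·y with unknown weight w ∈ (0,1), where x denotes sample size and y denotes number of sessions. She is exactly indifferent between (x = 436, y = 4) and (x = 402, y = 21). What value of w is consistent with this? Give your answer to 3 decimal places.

w = 0.333

Equating utilities: w·436 + (1−w)·4 = w·402 + (1−w)·21.
Rearranging, 34·w − 17·(1−w) = 0.
So w/(1−w) = 17/34 = 0.5000, giving w = 17/(34+17) = 0.333.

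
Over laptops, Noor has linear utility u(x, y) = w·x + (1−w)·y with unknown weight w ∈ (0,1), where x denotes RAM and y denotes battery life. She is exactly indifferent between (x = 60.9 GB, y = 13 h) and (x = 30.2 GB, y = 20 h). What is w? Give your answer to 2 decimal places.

u(60.9,13) = u(30.2,20) means w·60.9 + (1−w)·13 = w·30.2 + (1−w)·20.
Collecting terms: w·30.7 = (1−w)·7.
Hence w = 7/(30.7+7) = 7/37.7 = 0.19.

w = 0.19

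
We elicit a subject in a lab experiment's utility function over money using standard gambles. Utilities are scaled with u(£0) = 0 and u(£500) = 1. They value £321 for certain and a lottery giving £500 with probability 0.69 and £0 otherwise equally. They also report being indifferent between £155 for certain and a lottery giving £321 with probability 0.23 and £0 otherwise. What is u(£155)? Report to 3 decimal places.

0.159

The first gamble pins u(£321): it must equal 0.69·1 + 0.31·0 = 0.69.
The second indifference gives u(£155) = 0.23·u(£321) + 0.77·u(£0) = 0.23·0.69 + 0.77·0.00 = 0.1587.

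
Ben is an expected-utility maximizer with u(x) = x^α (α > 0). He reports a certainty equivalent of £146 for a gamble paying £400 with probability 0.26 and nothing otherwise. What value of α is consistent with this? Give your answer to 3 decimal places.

α ≈ 1.337

The lottery's expected utility is 0.26·u(400) + 0.74·u(0) = 0.26·400^α (since u(0) = 0 for α > 0).
Indifference: 146^α = 0.26·400^α, so (146/400)^α = 0.26.
Taking logs: α·ln(146/400) = ln(0.26), so α = -1.347074 / -1.007858 ≈ 1.337.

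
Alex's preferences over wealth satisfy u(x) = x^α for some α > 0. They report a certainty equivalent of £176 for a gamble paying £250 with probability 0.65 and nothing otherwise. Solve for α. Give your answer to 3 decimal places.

Since u(0) = 0, the lottery's EU is 0.65·250^α.
Setting u(176) equal to that: 176^α = 0.65·250^α ⇒ (176/250)^α = 0.65.
Taking logs: α·ln(176/250) = ln(0.65), so α = -0.430783 / -0.350977 ≈ 1.227.

α ≈ 1.227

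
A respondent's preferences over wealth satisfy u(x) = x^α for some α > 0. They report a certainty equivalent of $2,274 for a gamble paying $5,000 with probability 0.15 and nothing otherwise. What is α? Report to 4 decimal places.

α ≈ 2.4078

Since u(0) = 0, the lottery's EU is 0.15·5000^α.
Setting u(2274) equal to that: 2274^α = 0.15·5000^α ⇒ (2274/5000)^α = 0.15.
Taking logs: α·ln(2274/5000) = ln(0.15), so α = -1.8971200 / -0.7878975 ≈ 2.4078.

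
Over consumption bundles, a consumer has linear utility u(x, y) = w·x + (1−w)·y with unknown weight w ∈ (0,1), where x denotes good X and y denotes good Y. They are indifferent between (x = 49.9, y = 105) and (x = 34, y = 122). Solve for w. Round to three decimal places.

Indifference: w·49.9 + (1−w)·105 = w·34 + (1−w)·122.
Collecting terms: w·15.9 = (1−w)·17.
So w/(1−w) = 17/15.9 = 1.0692, giving w = 17/(15.9+17) = 0.517.

w = 0.517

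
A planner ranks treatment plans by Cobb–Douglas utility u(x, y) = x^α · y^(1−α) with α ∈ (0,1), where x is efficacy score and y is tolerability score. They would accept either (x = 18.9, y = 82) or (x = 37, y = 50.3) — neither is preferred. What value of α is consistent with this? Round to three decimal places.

α ≈ 0.421

Indifference: 18.9^α · 82^(1−α) = 37^α · 50.3^(1−α).
(18.9/37)^α = (50.3/82)^(1−α); take logs: α·ln(18.9/37) = (1−α)·ln(50.3/82), i.e. α·-0.671756 = (1−α)·-0.488714.
With A = -0.671756 and B = -0.488714: α·A = (1−α)·B, so α = B/(A+B) = -0.488714/-1.160470 ≈ 0.421.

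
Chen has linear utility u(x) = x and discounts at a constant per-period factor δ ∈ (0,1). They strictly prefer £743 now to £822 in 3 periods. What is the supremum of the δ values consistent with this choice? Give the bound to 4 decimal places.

The preference means 743 > δ^3·822.
So δ^3 < 743/822 = 0.90389; taking the cube root of both positive sides preserves the inequality.
δ < 0.90389^(1/3) = 0.9669.

δ < 0.9669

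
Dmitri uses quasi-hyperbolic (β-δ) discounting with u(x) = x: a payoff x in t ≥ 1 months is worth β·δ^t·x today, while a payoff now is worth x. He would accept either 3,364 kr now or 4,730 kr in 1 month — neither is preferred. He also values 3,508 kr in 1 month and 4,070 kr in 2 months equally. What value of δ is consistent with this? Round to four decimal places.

Both payoffs in the second observation are in the future, so β drops out: δ^1·3508 = δ^2·4070 ⇒ δ = 3508/4070 = 0.86192.

δ ≈ 0.8619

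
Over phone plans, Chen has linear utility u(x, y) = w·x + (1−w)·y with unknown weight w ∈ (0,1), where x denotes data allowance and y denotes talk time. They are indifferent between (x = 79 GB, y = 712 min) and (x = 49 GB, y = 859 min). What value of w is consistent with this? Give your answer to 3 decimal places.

u(79,712) = u(49,859) means w·79 + (1−w)·712 = w·49 + (1−w)·859.
w·(79−49) = (1−w)·(859−712), i.e. w·30 = (1−w)·147.
Hence w = 147/(30+147) = 147/177 = 0.831.

w = 0.831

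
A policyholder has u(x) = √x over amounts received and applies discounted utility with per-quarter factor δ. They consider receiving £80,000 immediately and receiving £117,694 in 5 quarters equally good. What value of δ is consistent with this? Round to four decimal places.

Equating discounted utilities: u(80000) = δ^5·u(117694) ⇒ δ^5 = u(80000)/u(117694).
Since u(x) = √x, δ^5 = √(80000/117694) = 0.82446.
Taking the 5th root: δ = 0.82446^(1/5) ≈ 0.9621.

δ ≈ 0.9621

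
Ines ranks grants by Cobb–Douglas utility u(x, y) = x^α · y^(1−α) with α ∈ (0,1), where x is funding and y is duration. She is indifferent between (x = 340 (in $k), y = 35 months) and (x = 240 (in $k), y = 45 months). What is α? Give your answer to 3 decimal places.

α ≈ 0.419

Indifference: 340^α · 35^(1−α) = 240^α · 45^(1−α).
Rearrange to (340/240)^α = (45/35)^(1−α) and take logs: α·0.348307 = (1−α)·0.251314.
With A = 0.348307 and B = 0.251314: α·A = (1−α)·B, so α = B/(A+B) = 0.251314/0.599621 ≈ 0.419.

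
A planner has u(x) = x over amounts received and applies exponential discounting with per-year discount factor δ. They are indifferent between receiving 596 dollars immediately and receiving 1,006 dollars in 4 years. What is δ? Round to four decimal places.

δ ≈ 0.8773

The payoff in 4 years is discounted by δ^4, so u(596) = δ^4·u(1006) and δ^4 = u(596)/u(1006).
With u(x) = x: δ^4 = 596/1006 = 0.59245.
Hence δ = (0.59245)^(1/4) = 0.877328.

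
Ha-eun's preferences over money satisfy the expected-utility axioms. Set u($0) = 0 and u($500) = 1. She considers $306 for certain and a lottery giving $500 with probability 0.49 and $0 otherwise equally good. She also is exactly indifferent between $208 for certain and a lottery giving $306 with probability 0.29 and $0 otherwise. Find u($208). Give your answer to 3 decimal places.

0.142

The first gamble pins u($306): it must equal 0.49·1 + 0.51·0 = 0.49.
Chaining: u($208) = 0.29·0.49 + 0.71·0.00 = 0.1421.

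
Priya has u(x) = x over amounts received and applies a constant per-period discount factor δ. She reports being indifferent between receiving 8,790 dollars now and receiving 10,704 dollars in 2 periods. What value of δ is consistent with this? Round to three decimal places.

δ ≈ 0.906

The payoff in 2 periods is discounted by δ^2, so u(8790) = δ^2·u(10704) and δ^2 = u(8790)/u(10704).
With u(x) = x: δ^2 = 8790/10704 = 0.82119.
Hence δ = (0.82119)^(1/2) = 0.90619.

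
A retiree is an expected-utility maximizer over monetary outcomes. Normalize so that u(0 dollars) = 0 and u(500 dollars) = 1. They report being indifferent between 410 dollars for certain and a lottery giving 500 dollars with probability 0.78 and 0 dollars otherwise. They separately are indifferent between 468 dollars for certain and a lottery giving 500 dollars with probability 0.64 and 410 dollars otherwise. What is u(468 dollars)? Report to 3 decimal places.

The first gamble pins u(410 dollars): it must equal 0.78·1 + 0.22·0 = 0.78.
Chaining: u(468 dollars) = 0.64·1.00 + 0.36·0.78 = 0.9208.

0.921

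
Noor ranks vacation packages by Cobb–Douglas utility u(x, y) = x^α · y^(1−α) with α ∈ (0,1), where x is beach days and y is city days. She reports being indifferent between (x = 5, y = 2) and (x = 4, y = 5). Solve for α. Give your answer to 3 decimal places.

α ≈ 0.804

Set the two utilities equal: 5^α·2^(1−α) = 4^α·5^(1−α).
(5/4)^α = (5/2)^(1−α); take logs: α·ln(5/4) = (1−α)·ln(5/2), i.e. α·0.223144 = (1−α)·0.916291.
With A = 0.223144 and B = 0.916291: α·A = (1−α)·B, so α = B/(A+B) = 0.916291/1.139435 ≈ 0.804.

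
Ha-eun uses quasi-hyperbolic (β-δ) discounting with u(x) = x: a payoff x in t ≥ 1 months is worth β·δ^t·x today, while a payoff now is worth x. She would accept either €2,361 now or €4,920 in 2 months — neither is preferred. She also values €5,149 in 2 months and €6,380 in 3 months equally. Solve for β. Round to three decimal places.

β ≈ 0.737

From the later pair, β·δ^2·5149 = β·δ^3·6380; dividing through, δ = 5149/6380 = 0.80705.
Substituting δ into 2361 = β·δ^2·4920: β = 2361/(3204.568) ≈ 0.737.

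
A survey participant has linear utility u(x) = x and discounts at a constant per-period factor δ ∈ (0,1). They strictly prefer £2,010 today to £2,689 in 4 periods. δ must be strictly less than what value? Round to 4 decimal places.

Under u(x) = x this choice says 2010 > δ^4·2689.
So δ^4 < 2010/2689 = 0.74749; taking the 4th root of both positive sides preserves the inequality.
δ < (2010/2689)^(1/4) ≈ 0.9298.

δ < 0.9298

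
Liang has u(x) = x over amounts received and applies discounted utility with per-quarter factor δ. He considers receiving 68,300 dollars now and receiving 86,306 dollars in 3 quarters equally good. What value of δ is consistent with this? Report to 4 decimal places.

δ ≈ 0.9250

Equating discounted utilities: u(68300) = δ^3·u(86306) ⇒ δ^3 = u(68300)/u(86306).
With u(x) = x: δ^3 = 68300/86306 = 0.79137.
So δ = 0.79137^(1/3) ≈ 0.9250.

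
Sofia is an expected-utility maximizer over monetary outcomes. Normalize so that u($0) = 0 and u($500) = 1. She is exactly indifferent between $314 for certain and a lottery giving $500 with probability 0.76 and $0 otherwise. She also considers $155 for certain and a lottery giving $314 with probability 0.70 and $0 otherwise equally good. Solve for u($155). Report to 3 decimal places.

From the first indifference, u($314) = 0.76·u($500) + 0.24·u($0) = 0.76·1 + 0.24·0 = 0.76.
The second indifference gives u($155) = 0.70·u($314) + 0.30·u($0) = 0.70·0.76 + 0.30·0.00 = 0.5320.

0.532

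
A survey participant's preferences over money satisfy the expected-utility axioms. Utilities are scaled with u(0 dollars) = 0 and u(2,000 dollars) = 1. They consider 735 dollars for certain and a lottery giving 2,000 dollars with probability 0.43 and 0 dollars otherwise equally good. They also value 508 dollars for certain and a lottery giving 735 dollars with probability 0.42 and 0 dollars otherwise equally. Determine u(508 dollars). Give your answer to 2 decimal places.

0.18

From the first indifference, u(735 dollars) = 0.43·u(2,000 dollars) + 0.57·u(0 dollars) = 0.43·1 + 0.57·0 = 0.43.
Then u(508 dollars) = 0.42·u(735 dollars) + 0.58·u(0 dollars) = 0.42·0.43 + 0.58·0.00 = 0.1806.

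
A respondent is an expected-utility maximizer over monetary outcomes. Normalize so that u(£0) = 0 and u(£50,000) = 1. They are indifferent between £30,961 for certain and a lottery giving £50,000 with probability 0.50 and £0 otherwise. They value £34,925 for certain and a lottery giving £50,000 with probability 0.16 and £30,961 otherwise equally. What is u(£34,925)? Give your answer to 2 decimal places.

0.58

The first gamble pins u(£30,961): it must equal 0.50·1 + 0.50·0 = 0.50.
Then u(£34,925) = 0.16·u(£50,000) + 0.84·u(£30,961) = 0.16·1.00 + 0.84·0.50 = 0.5800.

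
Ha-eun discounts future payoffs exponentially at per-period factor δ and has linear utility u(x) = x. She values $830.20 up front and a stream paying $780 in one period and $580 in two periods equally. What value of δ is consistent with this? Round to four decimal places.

Present value of the stream is 780·δ + 580·δ². Indifference gives 780δ + 580δ² = 830.20.
So 580δ² + 780δ − 830.20 = 0.
The positive root is δ = [−780 + √(780² + 4·580·830.20)] / (2·580) = (−780 + 1592.000)/1160 ≈ 0.7000.

δ ≈ 0.7000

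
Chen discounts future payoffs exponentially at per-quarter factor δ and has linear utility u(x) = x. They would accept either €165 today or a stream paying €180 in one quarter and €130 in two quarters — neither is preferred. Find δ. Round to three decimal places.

Equating present values: 165 = 180δ + 130δ².
So 130δ² + 180δ − 165 = 0.
By the quadratic formula (taking the positive root), δ = (−180 + √118200.00) / 260 ≈ 0.630.

δ ≈ 0.630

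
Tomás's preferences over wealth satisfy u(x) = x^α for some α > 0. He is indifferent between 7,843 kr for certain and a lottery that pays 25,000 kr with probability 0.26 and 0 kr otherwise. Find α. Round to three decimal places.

EU(lottery) = 0.26·25000^α + 0.74·0 = 0.26·25000^α.
Equating: 7843^α = 0.26·25000^α, i.e. 0.3137^α = 0.26.
Taking logs: α·ln(7843/25000) = ln(0.26), so α = -1.347074 / -1.159254 ≈ 1.162.

α ≈ 1.162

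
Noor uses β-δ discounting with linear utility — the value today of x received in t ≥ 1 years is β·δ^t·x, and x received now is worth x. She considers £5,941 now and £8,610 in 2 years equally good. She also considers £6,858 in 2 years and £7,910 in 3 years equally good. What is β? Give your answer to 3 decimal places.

From the later pair, β·δ^2·6858 = β·δ^3·7910; dividing through, δ = 6858/7910 = 0.86700.
Now use the now-vs-future pair: 5941 = β·δ^2·8610 gives β = 5941/(0.75170·8610) ≈ 0.918.

β ≈ 0.918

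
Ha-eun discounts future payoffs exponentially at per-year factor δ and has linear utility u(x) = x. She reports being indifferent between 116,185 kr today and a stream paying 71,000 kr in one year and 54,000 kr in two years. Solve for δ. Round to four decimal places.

Equating present values: 116185 = 71000δ + 54000δ².
That is, 54000δ² + 71000δ − 116185 = 0, a quadratic in δ.
The positive root is δ = [−71000 + √(71000² + 4·54000·116185)] / (2·54000) = (−71000 + 173600.000)/108000 ≈ 0.9500.

δ ≈ 0.9500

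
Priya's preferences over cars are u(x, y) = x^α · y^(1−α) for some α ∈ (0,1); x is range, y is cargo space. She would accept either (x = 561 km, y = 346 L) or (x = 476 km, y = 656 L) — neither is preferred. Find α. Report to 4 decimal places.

The Cobb–Douglas utilities coincide, so 561^α·346^(1−α) = 476^α·656^(1−α).
(561/476)^α = (656/346)^(1−α); take logs: α·ln(561/476) = (1−α)·ln(656/346), i.e. α·0.1643031 = (1−α)·0.6397220.
So α/(1−α) = (0.6397220)/(0.1643031) = 3.8935480, and α = 3.8935480/4.8935480 ≈ 0.7956.

α ≈ 0.7956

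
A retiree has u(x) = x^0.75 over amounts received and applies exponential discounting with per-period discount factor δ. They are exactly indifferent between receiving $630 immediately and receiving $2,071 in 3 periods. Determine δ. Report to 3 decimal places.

δ ≈ 0.743

Indifference means u(630) = δ^3 · u(2071), so δ^3 = u(630)/u(2071).
Since u(x) = x^0.75, δ^3 = (630/2071)^0.75 = 0.30420^0.75 = 0.40961.
Taking the cube root: δ = 0.40961^(1/3) ≈ 0.743.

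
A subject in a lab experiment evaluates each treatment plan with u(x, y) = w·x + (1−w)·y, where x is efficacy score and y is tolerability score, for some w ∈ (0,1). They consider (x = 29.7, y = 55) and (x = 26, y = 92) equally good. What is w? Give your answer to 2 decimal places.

w = 0.91

u(29.7,55) = u(26,92) means w·29.7 + (1−w)·55 = w·26 + (1−w)·92.
w·(29.7−26) = (1−w)·(92−55), i.e. w·3.7 = (1−w)·37.
Hence w = 37/(3.7+37) = 37/40.7 = 0.91.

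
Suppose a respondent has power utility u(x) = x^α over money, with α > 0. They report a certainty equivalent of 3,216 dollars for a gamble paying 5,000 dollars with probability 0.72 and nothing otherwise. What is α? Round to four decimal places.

EU(lottery) = 0.72·5000^α + 0.28·0 = 0.72·5000^α.
Indifference: 3216^α = 0.72·5000^α, so (3216/5000)^α = 0.72.
Take logs: α = ln 0.72 / ln(3216/5000) ≈ 0.744402.

α ≈ 0.7444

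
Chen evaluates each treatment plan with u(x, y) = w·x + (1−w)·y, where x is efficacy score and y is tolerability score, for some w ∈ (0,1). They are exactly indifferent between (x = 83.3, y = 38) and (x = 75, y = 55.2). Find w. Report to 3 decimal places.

w = 0.675

u(83.3,38) = u(75,55.2) means w·83.3 + (1−w)·38 = w·75 + (1−w)·55.2.
w·(83.3−75) = (1−w)·(55.2−38), i.e. w·8.3 = (1−w)·17.2.
The marginal rate of substitution is 17.2/8.3, so w = 17.2/(8.3+17.2) = 0.675.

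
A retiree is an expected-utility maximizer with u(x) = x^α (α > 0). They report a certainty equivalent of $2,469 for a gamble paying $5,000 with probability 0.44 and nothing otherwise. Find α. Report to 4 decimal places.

EU(lottery) = 0.44·5000^α + 0.56·0 = 0.44·5000^α.
Setting u(2469) equal to that: 2469^α = 0.44·5000^α ⇒ (2469/5000)^α = 0.44.
α = ln(0.44) / ln(2469/5000) = -0.8209806/-0.7056247 ≈ 1.1635.

α ≈ 1.1635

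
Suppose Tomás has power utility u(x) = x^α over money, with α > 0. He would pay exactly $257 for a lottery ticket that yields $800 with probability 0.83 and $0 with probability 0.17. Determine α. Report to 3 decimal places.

Since u(0) = 0, the lottery's EU is 0.83·800^α.
Setting u(257) equal to that: 257^α = 0.83·800^α ⇒ (257/800)^α = 0.83.
Take logs: α = ln 0.83 / ln(257/800) ≈ 0.16409.

α ≈ 0.164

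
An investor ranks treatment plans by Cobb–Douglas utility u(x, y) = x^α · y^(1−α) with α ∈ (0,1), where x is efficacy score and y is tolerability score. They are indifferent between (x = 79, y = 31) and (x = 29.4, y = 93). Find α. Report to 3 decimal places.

α ≈ 0.526

Set the two utilities equal: 79^α·31^(1−α) = 29.4^α·93^(1−α).
(79/29.4)^α = (93/31)^(1−α); take logs: α·ln(79/29.4) = (1−α)·ln(93/31), i.e. α·0.988453 = (1−α)·1.098612.
So α/(1−α) = (1.098612)/(0.988453) = 1.111446, and α = 1.111446/2.111446 ≈ 0.526.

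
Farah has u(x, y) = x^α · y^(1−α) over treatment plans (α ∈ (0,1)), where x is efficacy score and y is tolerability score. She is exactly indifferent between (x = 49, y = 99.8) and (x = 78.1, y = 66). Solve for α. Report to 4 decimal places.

Indifference: 49^α · 99.8^(1−α) = 78.1^α · 66^(1−α).
Taking logs: α·ln 49 + (1−α)·ln 99.8 = α·ln 78.1 + (1−α)·ln 66, i.e. α·-0.4661698 = (1−α)·-0.4135134.
So α/(1−α) = (-0.4135134)/(-0.4661698) = 0.8870446, and α = 0.8870446/1.8870446 ≈ 0.4701.

α ≈ 0.4701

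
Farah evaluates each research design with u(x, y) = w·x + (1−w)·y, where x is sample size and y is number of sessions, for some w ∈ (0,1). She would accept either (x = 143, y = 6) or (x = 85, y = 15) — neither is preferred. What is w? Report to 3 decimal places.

u(143,6) = u(85,15) means w·143 + (1−w)·6 = w·85 + (1−w)·15.
Collecting terms: w·58 = (1−w)·9.
Hence w = 9/(58+9) = 9/67 = 0.134.

w = 0.134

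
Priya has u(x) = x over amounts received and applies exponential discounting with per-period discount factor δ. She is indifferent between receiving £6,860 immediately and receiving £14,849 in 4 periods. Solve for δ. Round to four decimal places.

δ ≈ 0.8244

Indifference means u(6860) = δ^4 · u(14849), so δ^4 = u(6860)/u(14849).
With u(x) = x: δ^4 = 6860/14849 = 0.46198.
So δ = 0.46198^(1/4) ≈ 0.8244.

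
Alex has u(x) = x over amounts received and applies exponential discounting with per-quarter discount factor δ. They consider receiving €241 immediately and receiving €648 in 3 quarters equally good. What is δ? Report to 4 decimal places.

δ ≈ 0.7191

Equating discounted utilities: u(241) = δ^3·u(648) ⇒ δ^3 = u(241)/u(648).
With u(x) = x: δ^3 = 241/648 = 0.37191.
Taking the cube root: δ = 0.37191^(1/3) ≈ 0.7191.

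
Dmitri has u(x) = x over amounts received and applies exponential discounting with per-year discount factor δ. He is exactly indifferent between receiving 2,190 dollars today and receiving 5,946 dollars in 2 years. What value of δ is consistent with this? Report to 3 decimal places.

Equating discounted utilities: u(2190) = δ^2·u(5946) ⇒ δ^2 = u(2190)/u(5946).
With u(x) = x: δ^2 = 2190/5946 = 0.36831.
Taking the square root: δ = 0.36831^(1/2) ≈ 0.607.

δ ≈ 0.607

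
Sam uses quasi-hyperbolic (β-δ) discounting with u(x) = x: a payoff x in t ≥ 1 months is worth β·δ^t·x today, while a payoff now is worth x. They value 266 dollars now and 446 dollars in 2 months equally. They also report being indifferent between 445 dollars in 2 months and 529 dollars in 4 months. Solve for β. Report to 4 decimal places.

From the later pair, β·δ^2·445 = β·δ^4·529; dividing through, δ^2 = 445/529 = 0.84121, so δ = 0.91717.
Now use the now-vs-future pair: 266 = β·δ^2·446 gives β = 266/(0.84121·446) ≈ 0.7090.

β ≈ 0.7090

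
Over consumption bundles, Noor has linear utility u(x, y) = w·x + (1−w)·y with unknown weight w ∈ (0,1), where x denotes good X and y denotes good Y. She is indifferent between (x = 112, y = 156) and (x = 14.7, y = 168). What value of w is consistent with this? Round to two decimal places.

w = 0.11

u(112,156) = u(14.7,168) means w·112 + (1−w)·156 = w·14.7 + (1−w)·168.
w·(112−14.7) = (1−w)·(168−156), i.e. w·97.3 = (1−w)·12.
The marginal rate of substitution is 12/97.3, so w = 12/(97.3+12) = 0.11.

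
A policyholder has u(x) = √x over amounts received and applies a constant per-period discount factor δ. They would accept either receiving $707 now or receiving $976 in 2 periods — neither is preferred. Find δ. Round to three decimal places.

δ ≈ 0.923

The payoff in 2 periods is discounted by δ^2, so u(707) = δ^2·u(976) and δ^2 = u(707)/u(976).
With u(x) = √x: δ^2 = √707/√976 = √(707/976) = 0.85111.
Hence δ = (0.85111)^(1/2) = 0.92256.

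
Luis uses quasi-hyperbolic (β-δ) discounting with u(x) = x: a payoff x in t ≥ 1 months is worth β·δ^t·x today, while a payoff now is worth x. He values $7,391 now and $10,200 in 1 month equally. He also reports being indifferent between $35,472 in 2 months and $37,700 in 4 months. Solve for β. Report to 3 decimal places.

β ≈ 0.747

Both payoffs in the second observation are in the future, so β drops out: δ^2·35472 = δ^4·37700 ⇒ δ^2 = 35472/37700 = 0.94090, so δ = 0.97000.
Now use the now-vs-future pair: 7391 = β·δ·10200 gives β = 7391/(0.97000·10200) ≈ 0.747.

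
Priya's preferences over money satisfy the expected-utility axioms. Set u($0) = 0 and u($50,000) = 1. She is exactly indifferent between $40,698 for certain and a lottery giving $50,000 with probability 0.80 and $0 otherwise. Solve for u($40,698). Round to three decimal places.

0.800

By the standard-gamble method, u($40,698) is just the indifference probability on the best outcome: 0.80.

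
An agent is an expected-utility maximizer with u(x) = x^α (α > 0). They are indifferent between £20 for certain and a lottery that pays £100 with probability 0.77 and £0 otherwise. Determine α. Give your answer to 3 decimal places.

α ≈ 0.162

Since u(0) = 0, the lottery's EU is 0.77·100^α.
Setting u(20) equal to that: 20^α = 0.77·100^α ⇒ (20/100)^α = 0.77.
Take logs: α = ln 0.77 / ln(20/100) ≈ 0.16240.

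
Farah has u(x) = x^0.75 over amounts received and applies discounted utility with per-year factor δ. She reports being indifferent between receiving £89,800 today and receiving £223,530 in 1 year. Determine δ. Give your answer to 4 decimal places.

δ ≈ 0.5046

Equating discounted utilities: u(89800) = δ·u(223530) ⇒ δ = u(89800)/u(223530).
Since u(x) = x^0.75, δ = (89800/223530)^0.75 = 0.40174^0.75 = 0.50461.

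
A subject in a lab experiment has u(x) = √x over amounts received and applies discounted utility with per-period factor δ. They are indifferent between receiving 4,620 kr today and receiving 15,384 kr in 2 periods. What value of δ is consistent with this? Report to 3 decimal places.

Equating discounted utilities: u(4620) = δ^2·u(15384) ⇒ δ^2 = u(4620)/u(15384).
With u(x) = √x: δ^2 = √4620/√15384 = √(4620/15384) = 0.54801.
So δ = 0.54801^(1/2) ≈ 0.740.

δ ≈ 0.740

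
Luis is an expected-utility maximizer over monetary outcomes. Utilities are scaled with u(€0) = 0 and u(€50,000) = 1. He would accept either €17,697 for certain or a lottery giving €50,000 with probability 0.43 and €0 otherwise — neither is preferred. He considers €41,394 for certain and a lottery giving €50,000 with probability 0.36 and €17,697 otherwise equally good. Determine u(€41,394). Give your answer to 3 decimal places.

First, u(€17,697) = 0.43·u(€50,000) + 0.57·u(€0) = 0.43.
The second indifference gives u(€41,394) = 0.36·u(€50,000) + 0.64·u(€17,697) = 0.36·1.00 + 0.64·0.43 = 0.6352.

0.635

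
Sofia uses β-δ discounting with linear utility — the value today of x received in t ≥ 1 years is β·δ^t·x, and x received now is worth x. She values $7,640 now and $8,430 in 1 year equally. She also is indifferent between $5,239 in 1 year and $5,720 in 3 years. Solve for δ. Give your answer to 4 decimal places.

δ ≈ 0.9570

From the later pair, β·δ^1·5239 = β·δ^3·5720; dividing through, δ^2 = 5239/5720 = 0.91591, so δ = 0.95703.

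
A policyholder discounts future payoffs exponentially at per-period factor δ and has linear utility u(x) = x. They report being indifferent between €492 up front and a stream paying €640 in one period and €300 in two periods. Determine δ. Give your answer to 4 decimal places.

Equating present values: 492 = 640δ + 300δ².
That is, 300δ² + 640δ − 492 = 0, a quadratic in δ.
The positive root is δ = [−640 + √(640² + 4·300·492)] / (2·300) = (−640 + 1000.000)/600 ≈ 0.6000.

δ ≈ 0.6000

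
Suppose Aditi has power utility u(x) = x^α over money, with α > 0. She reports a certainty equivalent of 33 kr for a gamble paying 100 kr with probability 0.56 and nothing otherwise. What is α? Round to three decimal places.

The lottery's expected utility is 0.56·u(100) + 0.44·u(0) = 0.56·100^α (since u(0) = 0 for α > 0).
Equating: 33^α = 0.56·100^α, i.e. 0.3300^α = 0.56.
Take logs: α = ln 0.56 / ln(33/100) ≈ 0.52299.

α ≈ 0.523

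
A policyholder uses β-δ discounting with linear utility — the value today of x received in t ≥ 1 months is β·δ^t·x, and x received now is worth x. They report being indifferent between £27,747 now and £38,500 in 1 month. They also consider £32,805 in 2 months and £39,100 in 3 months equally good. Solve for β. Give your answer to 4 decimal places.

β ≈ 0.8590

From the later pair, β·δ^2·32805 = β·δ^3·39100; dividing through, δ = 32805/39100 = 0.83900.
Substituting δ into 27747 = β·δ·38500: β = 27747/(32301.598) ≈ 0.8590.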